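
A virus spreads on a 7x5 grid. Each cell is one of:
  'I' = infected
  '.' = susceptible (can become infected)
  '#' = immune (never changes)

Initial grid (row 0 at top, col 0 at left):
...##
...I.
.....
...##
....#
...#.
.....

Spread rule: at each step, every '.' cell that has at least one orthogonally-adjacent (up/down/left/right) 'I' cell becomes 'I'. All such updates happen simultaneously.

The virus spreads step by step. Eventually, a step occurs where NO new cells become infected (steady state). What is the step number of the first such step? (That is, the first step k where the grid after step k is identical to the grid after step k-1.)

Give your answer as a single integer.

Step 0 (initial): 1 infected
Step 1: +3 new -> 4 infected
Step 2: +4 new -> 8 infected
Step 3: +4 new -> 12 infected
Step 4: +4 new -> 16 infected
Step 5: +4 new -> 20 infected
Step 6: +3 new -> 23 infected
Step 7: +3 new -> 26 infected
Step 8: +2 new -> 28 infected
Step 9: +1 new -> 29 infected
Step 10: +0 new -> 29 infected

Answer: 10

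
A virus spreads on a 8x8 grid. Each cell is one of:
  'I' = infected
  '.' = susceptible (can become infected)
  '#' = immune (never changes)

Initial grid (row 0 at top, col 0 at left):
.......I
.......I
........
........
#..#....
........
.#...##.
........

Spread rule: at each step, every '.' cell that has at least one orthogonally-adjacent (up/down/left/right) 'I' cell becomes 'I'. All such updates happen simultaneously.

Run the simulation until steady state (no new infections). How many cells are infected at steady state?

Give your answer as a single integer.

Answer: 59

Derivation:
Step 0 (initial): 2 infected
Step 1: +3 new -> 5 infected
Step 2: +4 new -> 9 infected
Step 3: +5 new -> 14 infected
Step 4: +6 new -> 20 infected
Step 5: +7 new -> 27 infected
Step 6: +7 new -> 34 infected
Step 7: +6 new -> 40 infected
Step 8: +6 new -> 46 infected
Step 9: +5 new -> 51 infected
Step 10: +3 new -> 54 infected
Step 11: +2 new -> 56 infected
Step 12: +2 new -> 58 infected
Step 13: +1 new -> 59 infected
Step 14: +0 new -> 59 infected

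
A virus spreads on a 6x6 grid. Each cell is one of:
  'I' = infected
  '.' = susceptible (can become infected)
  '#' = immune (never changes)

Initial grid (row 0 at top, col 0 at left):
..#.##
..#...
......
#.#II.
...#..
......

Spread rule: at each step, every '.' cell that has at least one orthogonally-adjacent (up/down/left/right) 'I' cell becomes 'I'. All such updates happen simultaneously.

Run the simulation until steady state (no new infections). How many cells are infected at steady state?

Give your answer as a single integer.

Step 0 (initial): 2 infected
Step 1: +4 new -> 6 infected
Step 2: +6 new -> 12 infected
Step 3: +5 new -> 17 infected
Step 4: +4 new -> 21 infected
Step 5: +5 new -> 26 infected
Step 6: +3 new -> 29 infected
Step 7: +0 new -> 29 infected

Answer: 29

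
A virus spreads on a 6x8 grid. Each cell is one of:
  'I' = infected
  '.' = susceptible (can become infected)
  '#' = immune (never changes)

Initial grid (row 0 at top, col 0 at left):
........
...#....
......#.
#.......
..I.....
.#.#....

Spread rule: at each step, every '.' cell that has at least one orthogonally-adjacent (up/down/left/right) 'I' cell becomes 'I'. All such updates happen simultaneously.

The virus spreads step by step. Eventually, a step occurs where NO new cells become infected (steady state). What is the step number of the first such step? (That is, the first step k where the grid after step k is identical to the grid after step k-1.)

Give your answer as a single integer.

Step 0 (initial): 1 infected
Step 1: +4 new -> 5 infected
Step 2: +5 new -> 10 infected
Step 3: +7 new -> 17 infected
Step 4: +7 new -> 24 infected
Step 5: +8 new -> 32 infected
Step 6: +5 new -> 37 infected
Step 7: +3 new -> 40 infected
Step 8: +2 new -> 42 infected
Step 9: +1 new -> 43 infected
Step 10: +0 new -> 43 infected

Answer: 10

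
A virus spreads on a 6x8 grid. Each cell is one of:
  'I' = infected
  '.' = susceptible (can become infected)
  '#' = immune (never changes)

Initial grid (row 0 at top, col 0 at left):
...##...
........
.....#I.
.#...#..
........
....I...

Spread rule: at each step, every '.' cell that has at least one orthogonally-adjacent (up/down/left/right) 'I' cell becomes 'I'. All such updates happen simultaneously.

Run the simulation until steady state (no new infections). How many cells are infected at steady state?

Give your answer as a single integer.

Answer: 43

Derivation:
Step 0 (initial): 2 infected
Step 1: +6 new -> 8 infected
Step 2: +10 new -> 18 infected
Step 3: +9 new -> 27 infected
Step 4: +5 new -> 32 infected
Step 5: +3 new -> 35 infected
Step 6: +4 new -> 39 infected
Step 7: +3 new -> 42 infected
Step 8: +1 new -> 43 infected
Step 9: +0 new -> 43 infected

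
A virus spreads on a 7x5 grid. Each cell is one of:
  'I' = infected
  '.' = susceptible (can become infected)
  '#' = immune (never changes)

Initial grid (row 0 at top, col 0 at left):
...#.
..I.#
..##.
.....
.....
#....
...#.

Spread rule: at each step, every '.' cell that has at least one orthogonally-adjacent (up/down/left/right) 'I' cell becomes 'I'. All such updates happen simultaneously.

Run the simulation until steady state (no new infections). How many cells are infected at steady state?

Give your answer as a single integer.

Step 0 (initial): 1 infected
Step 1: +3 new -> 4 infected
Step 2: +3 new -> 7 infected
Step 3: +3 new -> 10 infected
Step 4: +3 new -> 13 infected
Step 5: +4 new -> 17 infected
Step 6: +4 new -> 21 infected
Step 7: +5 new -> 26 infected
Step 8: +1 new -> 27 infected
Step 9: +1 new -> 28 infected
Step 10: +0 new -> 28 infected

Answer: 28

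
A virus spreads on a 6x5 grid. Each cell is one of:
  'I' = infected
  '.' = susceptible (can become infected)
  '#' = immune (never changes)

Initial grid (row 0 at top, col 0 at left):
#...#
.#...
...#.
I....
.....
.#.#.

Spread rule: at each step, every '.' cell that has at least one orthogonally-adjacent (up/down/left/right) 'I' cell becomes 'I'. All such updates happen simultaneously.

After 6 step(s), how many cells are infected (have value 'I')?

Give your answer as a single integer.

Answer: 24

Derivation:
Step 0 (initial): 1 infected
Step 1: +3 new -> 4 infected
Step 2: +5 new -> 9 infected
Step 3: +3 new -> 12 infected
Step 4: +4 new -> 16 infected
Step 5: +4 new -> 20 infected
Step 6: +4 new -> 24 infected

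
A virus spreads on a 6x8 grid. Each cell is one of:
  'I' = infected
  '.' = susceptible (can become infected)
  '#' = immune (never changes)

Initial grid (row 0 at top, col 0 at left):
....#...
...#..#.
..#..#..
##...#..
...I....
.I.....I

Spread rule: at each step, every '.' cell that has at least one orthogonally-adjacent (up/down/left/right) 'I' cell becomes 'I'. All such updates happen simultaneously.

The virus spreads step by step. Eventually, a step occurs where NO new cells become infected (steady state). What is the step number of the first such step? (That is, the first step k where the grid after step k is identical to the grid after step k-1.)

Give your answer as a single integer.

Step 0 (initial): 3 infected
Step 1: +9 new -> 12 infected
Step 2: +9 new -> 21 infected
Step 3: +3 new -> 24 infected
Step 4: +3 new -> 27 infected
Step 5: +2 new -> 29 infected
Step 6: +2 new -> 31 infected
Step 7: +0 new -> 31 infected

Answer: 7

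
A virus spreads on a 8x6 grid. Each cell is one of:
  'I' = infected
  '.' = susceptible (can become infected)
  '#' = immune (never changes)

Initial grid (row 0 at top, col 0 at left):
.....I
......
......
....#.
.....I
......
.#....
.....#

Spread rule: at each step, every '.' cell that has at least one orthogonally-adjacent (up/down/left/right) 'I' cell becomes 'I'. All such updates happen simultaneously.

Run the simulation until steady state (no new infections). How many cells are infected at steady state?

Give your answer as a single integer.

Step 0 (initial): 2 infected
Step 1: +5 new -> 7 infected
Step 2: +6 new -> 13 infected
Step 3: +7 new -> 20 infected
Step 4: +8 new -> 28 infected
Step 5: +8 new -> 36 infected
Step 6: +5 new -> 41 infected
Step 7: +3 new -> 44 infected
Step 8: +1 new -> 45 infected
Step 9: +0 new -> 45 infected

Answer: 45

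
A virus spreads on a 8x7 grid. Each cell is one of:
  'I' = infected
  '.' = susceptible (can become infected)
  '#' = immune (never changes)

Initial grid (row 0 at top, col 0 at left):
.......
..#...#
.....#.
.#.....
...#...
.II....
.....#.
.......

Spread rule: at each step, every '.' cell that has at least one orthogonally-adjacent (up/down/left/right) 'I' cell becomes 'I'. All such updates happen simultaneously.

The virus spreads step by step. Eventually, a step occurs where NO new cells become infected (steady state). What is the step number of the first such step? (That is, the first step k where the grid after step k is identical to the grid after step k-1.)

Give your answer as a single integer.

Answer: 10

Derivation:
Step 0 (initial): 2 infected
Step 1: +6 new -> 8 infected
Step 2: +7 new -> 15 infected
Step 3: +8 new -> 23 infected
Step 4: +7 new -> 30 infected
Step 5: +8 new -> 38 infected
Step 6: +6 new -> 44 infected
Step 7: +4 new -> 48 infected
Step 8: +1 new -> 49 infected
Step 9: +1 new -> 50 infected
Step 10: +0 new -> 50 infected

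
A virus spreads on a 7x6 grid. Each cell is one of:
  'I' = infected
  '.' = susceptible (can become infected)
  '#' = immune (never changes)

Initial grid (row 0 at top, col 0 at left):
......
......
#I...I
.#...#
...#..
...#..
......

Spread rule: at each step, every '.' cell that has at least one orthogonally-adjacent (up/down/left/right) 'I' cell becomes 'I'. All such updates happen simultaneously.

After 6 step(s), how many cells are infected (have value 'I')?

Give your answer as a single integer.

Answer: 36

Derivation:
Step 0 (initial): 2 infected
Step 1: +4 new -> 6 infected
Step 2: +8 new -> 14 infected
Step 3: +7 new -> 21 infected
Step 4: +5 new -> 26 infected
Step 5: +5 new -> 31 infected
Step 6: +5 new -> 36 infected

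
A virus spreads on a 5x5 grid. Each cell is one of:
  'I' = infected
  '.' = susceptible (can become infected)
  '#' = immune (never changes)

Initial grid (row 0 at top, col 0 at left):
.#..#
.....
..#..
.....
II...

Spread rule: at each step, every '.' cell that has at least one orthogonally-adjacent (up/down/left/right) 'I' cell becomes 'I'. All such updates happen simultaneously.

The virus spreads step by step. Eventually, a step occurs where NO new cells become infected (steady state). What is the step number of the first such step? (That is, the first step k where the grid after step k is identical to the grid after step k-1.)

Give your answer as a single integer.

Answer: 7

Derivation:
Step 0 (initial): 2 infected
Step 1: +3 new -> 5 infected
Step 2: +4 new -> 9 infected
Step 3: +4 new -> 13 infected
Step 4: +4 new -> 17 infected
Step 5: +3 new -> 20 infected
Step 6: +2 new -> 22 infected
Step 7: +0 new -> 22 infected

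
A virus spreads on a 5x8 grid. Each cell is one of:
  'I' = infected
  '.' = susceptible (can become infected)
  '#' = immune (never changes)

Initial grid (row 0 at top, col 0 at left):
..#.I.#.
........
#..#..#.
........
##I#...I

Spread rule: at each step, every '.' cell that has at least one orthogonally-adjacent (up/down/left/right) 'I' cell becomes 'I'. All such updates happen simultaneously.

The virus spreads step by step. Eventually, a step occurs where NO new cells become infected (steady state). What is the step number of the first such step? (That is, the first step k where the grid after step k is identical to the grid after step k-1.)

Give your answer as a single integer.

Answer: 7

Derivation:
Step 0 (initial): 3 infected
Step 1: +6 new -> 9 infected
Step 2: +9 new -> 18 infected
Step 3: +9 new -> 27 infected
Step 4: +2 new -> 29 infected
Step 5: +2 new -> 31 infected
Step 6: +1 new -> 32 infected
Step 7: +0 new -> 32 infected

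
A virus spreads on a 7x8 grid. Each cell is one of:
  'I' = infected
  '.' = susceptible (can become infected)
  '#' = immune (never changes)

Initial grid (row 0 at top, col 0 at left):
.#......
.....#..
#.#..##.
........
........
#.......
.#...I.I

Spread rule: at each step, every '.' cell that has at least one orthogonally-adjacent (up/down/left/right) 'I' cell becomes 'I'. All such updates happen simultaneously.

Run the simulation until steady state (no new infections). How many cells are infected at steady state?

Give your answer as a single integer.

Answer: 47

Derivation:
Step 0 (initial): 2 infected
Step 1: +4 new -> 6 infected
Step 2: +5 new -> 11 infected
Step 3: +6 new -> 17 infected
Step 4: +5 new -> 22 infected
Step 5: +5 new -> 27 infected
Step 6: +6 new -> 33 infected
Step 7: +5 new -> 38 infected
Step 8: +5 new -> 43 infected
Step 9: +2 new -> 45 infected
Step 10: +1 new -> 46 infected
Step 11: +1 new -> 47 infected
Step 12: +0 new -> 47 infected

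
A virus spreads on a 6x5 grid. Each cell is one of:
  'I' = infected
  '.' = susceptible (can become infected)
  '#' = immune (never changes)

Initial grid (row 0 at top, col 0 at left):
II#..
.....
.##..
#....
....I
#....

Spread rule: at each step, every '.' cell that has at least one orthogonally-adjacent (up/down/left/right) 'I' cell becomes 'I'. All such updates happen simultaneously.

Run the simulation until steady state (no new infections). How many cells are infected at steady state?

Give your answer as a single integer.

Answer: 25

Derivation:
Step 0 (initial): 3 infected
Step 1: +5 new -> 8 infected
Step 2: +6 new -> 14 infected
Step 3: +6 new -> 20 infected
Step 4: +5 new -> 25 infected
Step 5: +0 new -> 25 infected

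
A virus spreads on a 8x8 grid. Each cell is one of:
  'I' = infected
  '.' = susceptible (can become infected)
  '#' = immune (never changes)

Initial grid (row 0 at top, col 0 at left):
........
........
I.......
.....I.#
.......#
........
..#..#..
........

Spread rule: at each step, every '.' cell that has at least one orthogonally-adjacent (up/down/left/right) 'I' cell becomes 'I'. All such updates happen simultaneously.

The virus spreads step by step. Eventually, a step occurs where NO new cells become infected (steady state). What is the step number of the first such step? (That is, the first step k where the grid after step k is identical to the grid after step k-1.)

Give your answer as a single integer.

Step 0 (initial): 2 infected
Step 1: +7 new -> 9 infected
Step 2: +12 new -> 21 infected
Step 3: +13 new -> 34 infected
Step 4: +12 new -> 46 infected
Step 5: +9 new -> 55 infected
Step 6: +4 new -> 59 infected
Step 7: +1 new -> 60 infected
Step 8: +0 new -> 60 infected

Answer: 8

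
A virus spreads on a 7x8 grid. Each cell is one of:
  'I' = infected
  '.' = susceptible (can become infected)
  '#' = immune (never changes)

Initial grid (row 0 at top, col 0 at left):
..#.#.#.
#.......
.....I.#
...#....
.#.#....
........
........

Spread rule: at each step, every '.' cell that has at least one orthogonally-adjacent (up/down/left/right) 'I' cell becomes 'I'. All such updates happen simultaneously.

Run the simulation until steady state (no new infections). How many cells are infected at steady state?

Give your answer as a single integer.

Step 0 (initial): 1 infected
Step 1: +4 new -> 5 infected
Step 2: +7 new -> 12 infected
Step 3: +7 new -> 19 infected
Step 4: +9 new -> 28 infected
Step 5: +8 new -> 36 infected
Step 6: +5 new -> 41 infected
Step 7: +4 new -> 45 infected
Step 8: +2 new -> 47 infected
Step 9: +1 new -> 48 infected
Step 10: +0 new -> 48 infected

Answer: 48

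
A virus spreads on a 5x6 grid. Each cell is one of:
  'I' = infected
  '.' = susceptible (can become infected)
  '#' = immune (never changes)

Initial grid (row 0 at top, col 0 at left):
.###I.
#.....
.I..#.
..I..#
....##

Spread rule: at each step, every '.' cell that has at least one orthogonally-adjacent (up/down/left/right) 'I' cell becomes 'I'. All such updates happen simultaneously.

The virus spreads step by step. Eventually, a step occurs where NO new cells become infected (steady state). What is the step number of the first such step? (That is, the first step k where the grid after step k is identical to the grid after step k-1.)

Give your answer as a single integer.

Step 0 (initial): 3 infected
Step 1: +8 new -> 11 infected
Step 2: +8 new -> 19 infected
Step 3: +2 new -> 21 infected
Step 4: +0 new -> 21 infected

Answer: 4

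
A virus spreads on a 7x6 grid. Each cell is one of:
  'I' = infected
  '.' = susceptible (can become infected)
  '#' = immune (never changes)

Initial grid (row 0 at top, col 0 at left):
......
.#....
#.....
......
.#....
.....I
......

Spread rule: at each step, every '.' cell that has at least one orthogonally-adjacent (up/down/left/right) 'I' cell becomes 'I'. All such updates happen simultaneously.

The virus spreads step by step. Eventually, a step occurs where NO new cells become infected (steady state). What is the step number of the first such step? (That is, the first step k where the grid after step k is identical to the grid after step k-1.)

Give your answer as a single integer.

Step 0 (initial): 1 infected
Step 1: +3 new -> 4 infected
Step 2: +4 new -> 8 infected
Step 3: +5 new -> 13 infected
Step 4: +6 new -> 19 infected
Step 5: +6 new -> 25 infected
Step 6: +6 new -> 31 infected
Step 7: +4 new -> 35 infected
Step 8: +1 new -> 36 infected
Step 9: +1 new -> 37 infected
Step 10: +1 new -> 38 infected
Step 11: +1 new -> 39 infected
Step 12: +0 new -> 39 infected

Answer: 12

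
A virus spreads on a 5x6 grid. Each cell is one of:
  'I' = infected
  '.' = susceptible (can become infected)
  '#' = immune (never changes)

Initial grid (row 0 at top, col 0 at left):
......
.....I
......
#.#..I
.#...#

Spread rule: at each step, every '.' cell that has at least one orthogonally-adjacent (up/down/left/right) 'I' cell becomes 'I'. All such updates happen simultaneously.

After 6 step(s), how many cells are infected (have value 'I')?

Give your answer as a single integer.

Step 0 (initial): 2 infected
Step 1: +4 new -> 6 infected
Step 2: +5 new -> 11 infected
Step 3: +4 new -> 15 infected
Step 4: +4 new -> 19 infected
Step 5: +3 new -> 22 infected
Step 6: +3 new -> 25 infected

Answer: 25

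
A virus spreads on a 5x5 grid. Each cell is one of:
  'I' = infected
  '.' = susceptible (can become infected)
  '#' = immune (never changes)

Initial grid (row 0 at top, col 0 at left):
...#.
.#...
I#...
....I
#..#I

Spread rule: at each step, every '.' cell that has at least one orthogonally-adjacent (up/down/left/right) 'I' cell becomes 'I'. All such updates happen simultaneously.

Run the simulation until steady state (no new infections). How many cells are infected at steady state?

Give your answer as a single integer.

Step 0 (initial): 3 infected
Step 1: +4 new -> 7 infected
Step 2: +5 new -> 12 infected
Step 3: +6 new -> 18 infected
Step 4: +2 new -> 20 infected
Step 5: +0 new -> 20 infected

Answer: 20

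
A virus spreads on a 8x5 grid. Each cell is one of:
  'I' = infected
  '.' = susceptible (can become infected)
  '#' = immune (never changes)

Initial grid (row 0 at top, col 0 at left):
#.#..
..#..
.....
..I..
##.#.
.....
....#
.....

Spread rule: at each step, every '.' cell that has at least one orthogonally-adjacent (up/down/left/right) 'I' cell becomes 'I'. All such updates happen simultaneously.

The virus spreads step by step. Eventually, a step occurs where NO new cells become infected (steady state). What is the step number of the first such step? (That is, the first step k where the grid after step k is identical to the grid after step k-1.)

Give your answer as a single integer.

Answer: 7

Derivation:
Step 0 (initial): 1 infected
Step 1: +4 new -> 5 infected
Step 2: +5 new -> 10 infected
Step 3: +8 new -> 18 infected
Step 4: +9 new -> 27 infected
Step 5: +4 new -> 31 infected
Step 6: +2 new -> 33 infected
Step 7: +0 new -> 33 infected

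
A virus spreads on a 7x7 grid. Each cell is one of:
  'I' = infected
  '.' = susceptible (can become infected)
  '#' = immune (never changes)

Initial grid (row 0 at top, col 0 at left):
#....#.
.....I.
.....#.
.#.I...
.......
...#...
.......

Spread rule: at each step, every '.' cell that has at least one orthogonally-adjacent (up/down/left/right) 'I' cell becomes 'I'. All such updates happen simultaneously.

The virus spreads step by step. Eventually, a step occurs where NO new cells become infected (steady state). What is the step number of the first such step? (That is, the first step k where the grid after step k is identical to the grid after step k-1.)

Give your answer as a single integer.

Step 0 (initial): 2 infected
Step 1: +6 new -> 8 infected
Step 2: +9 new -> 17 infected
Step 3: +8 new -> 25 infected
Step 4: +9 new -> 34 infected
Step 5: +8 new -> 42 infected
Step 6: +2 new -> 44 infected
Step 7: +0 new -> 44 infected

Answer: 7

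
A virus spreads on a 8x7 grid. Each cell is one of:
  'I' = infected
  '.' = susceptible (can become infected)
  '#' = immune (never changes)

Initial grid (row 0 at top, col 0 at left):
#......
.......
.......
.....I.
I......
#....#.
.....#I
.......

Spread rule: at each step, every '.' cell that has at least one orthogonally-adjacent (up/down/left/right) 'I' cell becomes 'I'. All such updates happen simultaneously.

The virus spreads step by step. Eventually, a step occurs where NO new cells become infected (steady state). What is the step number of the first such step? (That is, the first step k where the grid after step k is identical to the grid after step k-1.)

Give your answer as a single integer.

Answer: 7

Derivation:
Step 0 (initial): 3 infected
Step 1: +8 new -> 11 infected
Step 2: +11 new -> 22 infected
Step 3: +12 new -> 34 infected
Step 4: +11 new -> 45 infected
Step 5: +6 new -> 51 infected
Step 6: +1 new -> 52 infected
Step 7: +0 new -> 52 infected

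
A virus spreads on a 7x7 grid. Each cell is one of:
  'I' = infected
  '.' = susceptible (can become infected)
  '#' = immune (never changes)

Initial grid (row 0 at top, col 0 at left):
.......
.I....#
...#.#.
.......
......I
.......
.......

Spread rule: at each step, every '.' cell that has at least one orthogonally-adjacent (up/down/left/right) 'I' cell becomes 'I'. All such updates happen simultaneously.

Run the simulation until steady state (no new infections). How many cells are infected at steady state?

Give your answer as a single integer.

Step 0 (initial): 2 infected
Step 1: +7 new -> 9 infected
Step 2: +11 new -> 20 infected
Step 3: +9 new -> 29 infected
Step 4: +9 new -> 38 infected
Step 5: +5 new -> 43 infected
Step 6: +3 new -> 46 infected
Step 7: +0 new -> 46 infected

Answer: 46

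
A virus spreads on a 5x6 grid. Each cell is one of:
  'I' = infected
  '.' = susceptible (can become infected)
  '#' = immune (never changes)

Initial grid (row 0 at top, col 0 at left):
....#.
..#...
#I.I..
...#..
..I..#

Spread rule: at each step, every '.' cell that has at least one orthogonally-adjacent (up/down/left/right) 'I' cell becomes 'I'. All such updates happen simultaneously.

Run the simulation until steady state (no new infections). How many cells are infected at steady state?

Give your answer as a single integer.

Step 0 (initial): 3 infected
Step 1: +8 new -> 11 infected
Step 2: +9 new -> 20 infected
Step 3: +4 new -> 24 infected
Step 4: +1 new -> 25 infected
Step 5: +0 new -> 25 infected

Answer: 25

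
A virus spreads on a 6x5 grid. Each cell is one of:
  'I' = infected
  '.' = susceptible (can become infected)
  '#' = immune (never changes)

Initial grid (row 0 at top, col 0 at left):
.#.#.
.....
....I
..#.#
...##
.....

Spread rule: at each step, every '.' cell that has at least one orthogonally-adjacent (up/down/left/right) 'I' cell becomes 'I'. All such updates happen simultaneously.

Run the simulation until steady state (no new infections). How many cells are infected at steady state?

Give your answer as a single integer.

Step 0 (initial): 1 infected
Step 1: +2 new -> 3 infected
Step 2: +4 new -> 7 infected
Step 3: +2 new -> 9 infected
Step 4: +4 new -> 13 infected
Step 5: +3 new -> 16 infected
Step 6: +4 new -> 20 infected
Step 7: +2 new -> 22 infected
Step 8: +1 new -> 23 infected
Step 9: +1 new -> 24 infected
Step 10: +0 new -> 24 infected

Answer: 24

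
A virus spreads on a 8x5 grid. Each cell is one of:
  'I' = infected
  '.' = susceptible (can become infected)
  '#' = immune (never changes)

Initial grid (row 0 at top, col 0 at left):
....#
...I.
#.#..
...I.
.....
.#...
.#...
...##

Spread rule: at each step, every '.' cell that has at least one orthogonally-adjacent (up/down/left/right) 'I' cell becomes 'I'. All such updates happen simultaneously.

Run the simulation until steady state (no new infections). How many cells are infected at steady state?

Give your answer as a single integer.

Step 0 (initial): 2 infected
Step 1: +7 new -> 9 infected
Step 2: +7 new -> 16 infected
Step 3: +8 new -> 24 infected
Step 4: +4 new -> 28 infected
Step 5: +2 new -> 30 infected
Step 6: +2 new -> 32 infected
Step 7: +1 new -> 33 infected
Step 8: +0 new -> 33 infected

Answer: 33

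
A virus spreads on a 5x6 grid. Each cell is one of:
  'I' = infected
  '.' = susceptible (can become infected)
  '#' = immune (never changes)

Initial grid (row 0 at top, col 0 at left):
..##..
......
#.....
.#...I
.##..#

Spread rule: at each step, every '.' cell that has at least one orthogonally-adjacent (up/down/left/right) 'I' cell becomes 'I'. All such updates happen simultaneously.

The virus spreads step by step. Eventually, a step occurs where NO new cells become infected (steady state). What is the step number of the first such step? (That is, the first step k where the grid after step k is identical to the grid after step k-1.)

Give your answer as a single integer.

Step 0 (initial): 1 infected
Step 1: +2 new -> 3 infected
Step 2: +4 new -> 7 infected
Step 3: +5 new -> 12 infected
Step 4: +3 new -> 15 infected
Step 5: +2 new -> 17 infected
Step 6: +1 new -> 18 infected
Step 7: +2 new -> 20 infected
Step 8: +1 new -> 21 infected
Step 9: +0 new -> 21 infected

Answer: 9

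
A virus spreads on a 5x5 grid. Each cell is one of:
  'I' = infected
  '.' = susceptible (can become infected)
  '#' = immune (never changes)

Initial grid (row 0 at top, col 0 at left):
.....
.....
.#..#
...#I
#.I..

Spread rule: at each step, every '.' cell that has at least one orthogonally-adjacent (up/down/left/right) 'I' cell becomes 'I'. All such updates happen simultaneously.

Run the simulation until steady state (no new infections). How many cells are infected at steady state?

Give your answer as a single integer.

Answer: 21

Derivation:
Step 0 (initial): 2 infected
Step 1: +4 new -> 6 infected
Step 2: +2 new -> 8 infected
Step 3: +3 new -> 11 infected
Step 4: +4 new -> 15 infected
Step 5: +4 new -> 19 infected
Step 6: +2 new -> 21 infected
Step 7: +0 new -> 21 infected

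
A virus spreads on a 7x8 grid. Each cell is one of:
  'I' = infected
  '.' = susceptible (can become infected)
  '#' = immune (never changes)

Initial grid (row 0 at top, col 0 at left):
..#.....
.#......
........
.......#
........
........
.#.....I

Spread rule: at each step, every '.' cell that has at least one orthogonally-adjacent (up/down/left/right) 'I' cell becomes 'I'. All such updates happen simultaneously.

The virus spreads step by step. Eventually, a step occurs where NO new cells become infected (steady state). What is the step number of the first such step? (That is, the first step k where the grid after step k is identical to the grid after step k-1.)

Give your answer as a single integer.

Answer: 15

Derivation:
Step 0 (initial): 1 infected
Step 1: +2 new -> 3 infected
Step 2: +3 new -> 6 infected
Step 3: +3 new -> 9 infected
Step 4: +4 new -> 13 infected
Step 5: +5 new -> 18 infected
Step 6: +6 new -> 24 infected
Step 7: +7 new -> 31 infected
Step 8: +7 new -> 38 infected
Step 9: +6 new -> 44 infected
Step 10: +4 new -> 48 infected
Step 11: +1 new -> 49 infected
Step 12: +1 new -> 50 infected
Step 13: +1 new -> 51 infected
Step 14: +1 new -> 52 infected
Step 15: +0 new -> 52 infected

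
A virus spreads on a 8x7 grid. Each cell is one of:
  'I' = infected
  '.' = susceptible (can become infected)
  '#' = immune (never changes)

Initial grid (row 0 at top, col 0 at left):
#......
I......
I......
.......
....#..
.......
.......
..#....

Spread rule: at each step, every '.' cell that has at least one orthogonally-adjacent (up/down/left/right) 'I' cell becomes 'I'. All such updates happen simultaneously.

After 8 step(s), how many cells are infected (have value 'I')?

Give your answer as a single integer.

Step 0 (initial): 2 infected
Step 1: +3 new -> 5 infected
Step 2: +5 new -> 10 infected
Step 3: +6 new -> 16 infected
Step 4: +7 new -> 23 infected
Step 5: +8 new -> 31 infected
Step 6: +7 new -> 38 infected
Step 7: +5 new -> 43 infected
Step 8: +4 new -> 47 infected

Answer: 47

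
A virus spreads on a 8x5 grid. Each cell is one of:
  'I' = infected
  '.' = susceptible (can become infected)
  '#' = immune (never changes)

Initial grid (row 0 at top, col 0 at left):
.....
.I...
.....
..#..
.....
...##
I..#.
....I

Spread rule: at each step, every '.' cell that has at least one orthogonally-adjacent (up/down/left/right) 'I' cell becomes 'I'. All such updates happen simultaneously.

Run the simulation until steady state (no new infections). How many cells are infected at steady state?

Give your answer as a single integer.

Answer: 36

Derivation:
Step 0 (initial): 3 infected
Step 1: +9 new -> 12 infected
Step 2: +11 new -> 23 infected
Step 3: +6 new -> 29 infected
Step 4: +4 new -> 33 infected
Step 5: +2 new -> 35 infected
Step 6: +1 new -> 36 infected
Step 7: +0 new -> 36 infected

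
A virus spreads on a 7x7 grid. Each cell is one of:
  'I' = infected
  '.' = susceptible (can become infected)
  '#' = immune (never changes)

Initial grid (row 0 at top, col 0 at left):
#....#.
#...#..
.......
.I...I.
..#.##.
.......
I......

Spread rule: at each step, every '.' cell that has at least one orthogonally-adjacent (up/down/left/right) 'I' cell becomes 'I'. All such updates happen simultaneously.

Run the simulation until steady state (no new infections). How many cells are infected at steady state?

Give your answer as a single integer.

Step 0 (initial): 3 infected
Step 1: +9 new -> 12 infected
Step 2: +11 new -> 23 infected
Step 3: +8 new -> 31 infected
Step 4: +7 new -> 38 infected
Step 5: +3 new -> 41 infected
Step 6: +1 new -> 42 infected
Step 7: +0 new -> 42 infected

Answer: 42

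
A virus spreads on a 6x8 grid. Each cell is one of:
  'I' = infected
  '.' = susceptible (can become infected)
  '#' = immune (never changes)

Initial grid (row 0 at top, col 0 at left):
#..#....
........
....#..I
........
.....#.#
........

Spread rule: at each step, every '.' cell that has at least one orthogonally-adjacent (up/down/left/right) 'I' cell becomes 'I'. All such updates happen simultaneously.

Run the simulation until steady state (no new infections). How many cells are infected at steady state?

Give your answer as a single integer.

Step 0 (initial): 1 infected
Step 1: +3 new -> 4 infected
Step 2: +4 new -> 8 infected
Step 3: +4 new -> 12 infected
Step 4: +4 new -> 16 infected
Step 5: +6 new -> 22 infected
Step 6: +5 new -> 27 infected
Step 7: +6 new -> 33 infected
Step 8: +6 new -> 39 infected
Step 9: +3 new -> 42 infected
Step 10: +1 new -> 43 infected
Step 11: +0 new -> 43 infected

Answer: 43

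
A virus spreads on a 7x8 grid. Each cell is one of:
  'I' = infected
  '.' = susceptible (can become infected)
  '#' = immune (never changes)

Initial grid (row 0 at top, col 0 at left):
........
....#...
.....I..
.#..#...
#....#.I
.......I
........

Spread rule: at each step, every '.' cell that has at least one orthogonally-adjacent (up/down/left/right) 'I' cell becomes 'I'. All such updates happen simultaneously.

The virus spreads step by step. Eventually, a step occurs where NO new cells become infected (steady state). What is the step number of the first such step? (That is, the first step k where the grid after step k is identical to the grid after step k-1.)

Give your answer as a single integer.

Step 0 (initial): 3 infected
Step 1: +8 new -> 11 infected
Step 2: +7 new -> 18 infected
Step 3: +8 new -> 26 infected
Step 4: +9 new -> 35 infected
Step 5: +6 new -> 41 infected
Step 6: +6 new -> 47 infected
Step 7: +3 new -> 50 infected
Step 8: +1 new -> 51 infected
Step 9: +0 new -> 51 infected

Answer: 9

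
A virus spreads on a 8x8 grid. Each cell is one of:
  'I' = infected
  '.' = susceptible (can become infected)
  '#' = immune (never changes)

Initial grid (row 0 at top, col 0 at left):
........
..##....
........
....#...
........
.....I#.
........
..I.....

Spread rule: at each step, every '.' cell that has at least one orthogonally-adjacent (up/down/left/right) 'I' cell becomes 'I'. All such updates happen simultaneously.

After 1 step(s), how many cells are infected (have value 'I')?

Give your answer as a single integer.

Step 0 (initial): 2 infected
Step 1: +6 new -> 8 infected

Answer: 8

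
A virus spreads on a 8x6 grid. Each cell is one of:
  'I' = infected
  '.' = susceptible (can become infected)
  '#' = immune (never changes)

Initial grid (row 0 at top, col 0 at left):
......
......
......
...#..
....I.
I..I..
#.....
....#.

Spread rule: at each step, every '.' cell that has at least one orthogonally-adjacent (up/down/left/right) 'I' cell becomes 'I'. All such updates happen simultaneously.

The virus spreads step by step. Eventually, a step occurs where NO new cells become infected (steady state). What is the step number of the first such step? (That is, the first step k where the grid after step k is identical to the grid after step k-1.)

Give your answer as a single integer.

Answer: 7

Derivation:
Step 0 (initial): 3 infected
Step 1: +8 new -> 11 infected
Step 2: +10 new -> 21 infected
Step 3: +9 new -> 30 infected
Step 4: +8 new -> 38 infected
Step 5: +5 new -> 43 infected
Step 6: +2 new -> 45 infected
Step 7: +0 new -> 45 infected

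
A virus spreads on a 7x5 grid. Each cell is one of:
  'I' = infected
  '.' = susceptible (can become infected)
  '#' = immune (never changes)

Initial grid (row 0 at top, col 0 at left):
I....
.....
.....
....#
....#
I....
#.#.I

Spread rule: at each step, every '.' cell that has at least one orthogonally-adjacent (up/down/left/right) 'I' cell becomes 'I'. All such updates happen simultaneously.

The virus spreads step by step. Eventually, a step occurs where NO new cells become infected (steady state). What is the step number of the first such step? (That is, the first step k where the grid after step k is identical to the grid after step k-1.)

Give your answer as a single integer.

Answer: 7

Derivation:
Step 0 (initial): 3 infected
Step 1: +6 new -> 9 infected
Step 2: +8 new -> 17 infected
Step 3: +6 new -> 23 infected
Step 4: +5 new -> 28 infected
Step 5: +2 new -> 30 infected
Step 6: +1 new -> 31 infected
Step 7: +0 new -> 31 infected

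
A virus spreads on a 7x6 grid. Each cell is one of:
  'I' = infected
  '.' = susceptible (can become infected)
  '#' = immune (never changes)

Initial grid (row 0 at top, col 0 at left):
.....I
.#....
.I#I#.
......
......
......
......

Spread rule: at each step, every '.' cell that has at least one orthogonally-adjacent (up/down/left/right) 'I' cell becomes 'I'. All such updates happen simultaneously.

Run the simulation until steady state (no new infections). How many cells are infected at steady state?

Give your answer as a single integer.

Answer: 39

Derivation:
Step 0 (initial): 3 infected
Step 1: +6 new -> 9 infected
Step 2: +10 new -> 19 infected
Step 3: +8 new -> 27 infected
Step 4: +7 new -> 34 infected
Step 5: +4 new -> 38 infected
Step 6: +1 new -> 39 infected
Step 7: +0 new -> 39 infected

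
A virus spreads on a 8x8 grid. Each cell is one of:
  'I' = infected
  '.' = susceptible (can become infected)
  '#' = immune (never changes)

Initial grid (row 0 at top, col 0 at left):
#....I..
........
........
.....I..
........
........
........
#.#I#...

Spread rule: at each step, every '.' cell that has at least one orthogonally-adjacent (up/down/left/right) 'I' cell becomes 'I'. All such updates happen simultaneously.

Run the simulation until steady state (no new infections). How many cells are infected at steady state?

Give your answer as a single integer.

Answer: 60

Derivation:
Step 0 (initial): 3 infected
Step 1: +8 new -> 11 infected
Step 2: +14 new -> 25 infected
Step 3: +13 new -> 38 infected
Step 4: +11 new -> 49 infected
Step 5: +7 new -> 56 infected
Step 6: +4 new -> 60 infected
Step 7: +0 new -> 60 infected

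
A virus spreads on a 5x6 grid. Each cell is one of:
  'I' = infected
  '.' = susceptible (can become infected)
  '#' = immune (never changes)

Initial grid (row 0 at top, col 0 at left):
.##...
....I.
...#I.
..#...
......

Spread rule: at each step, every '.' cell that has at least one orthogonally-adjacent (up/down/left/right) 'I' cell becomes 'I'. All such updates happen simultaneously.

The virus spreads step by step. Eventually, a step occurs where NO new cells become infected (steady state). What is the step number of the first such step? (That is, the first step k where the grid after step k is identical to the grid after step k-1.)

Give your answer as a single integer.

Step 0 (initial): 2 infected
Step 1: +5 new -> 7 infected
Step 2: +6 new -> 13 infected
Step 3: +4 new -> 17 infected
Step 4: +3 new -> 20 infected
Step 5: +4 new -> 24 infected
Step 6: +2 new -> 26 infected
Step 7: +0 new -> 26 infected

Answer: 7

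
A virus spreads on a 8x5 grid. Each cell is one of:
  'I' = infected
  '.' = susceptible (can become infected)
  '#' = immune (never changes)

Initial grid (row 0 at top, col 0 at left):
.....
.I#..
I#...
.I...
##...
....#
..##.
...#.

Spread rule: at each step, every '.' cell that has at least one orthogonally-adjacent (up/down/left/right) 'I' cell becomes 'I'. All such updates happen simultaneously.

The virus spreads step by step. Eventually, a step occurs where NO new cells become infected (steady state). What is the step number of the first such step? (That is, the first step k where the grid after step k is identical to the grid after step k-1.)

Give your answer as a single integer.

Step 0 (initial): 3 infected
Step 1: +4 new -> 7 infected
Step 2: +5 new -> 12 infected
Step 3: +5 new -> 17 infected
Step 4: +6 new -> 23 infected
Step 5: +3 new -> 26 infected
Step 6: +2 new -> 28 infected
Step 7: +2 new -> 30 infected
Step 8: +0 new -> 30 infected

Answer: 8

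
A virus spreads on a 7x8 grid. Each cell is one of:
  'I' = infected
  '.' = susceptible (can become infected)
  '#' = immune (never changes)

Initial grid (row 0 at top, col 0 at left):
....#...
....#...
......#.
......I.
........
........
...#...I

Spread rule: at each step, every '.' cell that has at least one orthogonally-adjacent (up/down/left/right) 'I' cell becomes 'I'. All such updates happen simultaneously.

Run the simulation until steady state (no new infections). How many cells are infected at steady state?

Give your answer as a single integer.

Step 0 (initial): 2 infected
Step 1: +5 new -> 7 infected
Step 2: +7 new -> 14 infected
Step 3: +7 new -> 21 infected
Step 4: +7 new -> 28 infected
Step 5: +6 new -> 34 infected
Step 6: +6 new -> 40 infected
Step 7: +6 new -> 46 infected
Step 8: +4 new -> 50 infected
Step 9: +2 new -> 52 infected
Step 10: +0 new -> 52 infected

Answer: 52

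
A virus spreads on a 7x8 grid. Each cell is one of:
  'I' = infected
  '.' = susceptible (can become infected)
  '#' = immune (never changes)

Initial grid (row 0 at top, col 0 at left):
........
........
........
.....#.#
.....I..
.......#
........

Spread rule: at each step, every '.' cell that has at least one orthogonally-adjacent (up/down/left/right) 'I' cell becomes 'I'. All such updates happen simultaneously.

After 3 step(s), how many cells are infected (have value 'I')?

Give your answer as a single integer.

Answer: 18

Derivation:
Step 0 (initial): 1 infected
Step 1: +3 new -> 4 infected
Step 2: +7 new -> 11 infected
Step 3: +7 new -> 18 infected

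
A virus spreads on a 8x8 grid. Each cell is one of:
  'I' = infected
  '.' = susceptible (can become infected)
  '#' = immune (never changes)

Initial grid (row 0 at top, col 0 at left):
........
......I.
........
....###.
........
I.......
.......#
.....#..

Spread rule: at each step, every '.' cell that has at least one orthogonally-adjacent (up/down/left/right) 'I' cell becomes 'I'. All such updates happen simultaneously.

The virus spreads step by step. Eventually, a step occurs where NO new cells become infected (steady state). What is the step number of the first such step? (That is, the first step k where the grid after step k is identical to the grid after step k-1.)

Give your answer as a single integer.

Step 0 (initial): 2 infected
Step 1: +7 new -> 9 infected
Step 2: +10 new -> 19 infected
Step 3: +10 new -> 29 infected
Step 4: +11 new -> 40 infected
Step 5: +11 new -> 51 infected
Step 6: +5 new -> 56 infected
Step 7: +1 new -> 57 infected
Step 8: +1 new -> 58 infected
Step 9: +1 new -> 59 infected
Step 10: +0 new -> 59 infected

Answer: 10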